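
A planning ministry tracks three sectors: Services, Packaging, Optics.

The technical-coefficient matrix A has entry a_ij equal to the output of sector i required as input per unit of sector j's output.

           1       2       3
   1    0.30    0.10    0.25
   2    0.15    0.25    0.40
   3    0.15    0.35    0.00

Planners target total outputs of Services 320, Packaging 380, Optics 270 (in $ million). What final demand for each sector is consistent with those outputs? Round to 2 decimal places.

d_1 = 118.50, d_2 = 129.00, d_3 = 89.00

I − A =
  [   0.70    -0.10    -0.25]
  [  -0.15     0.75    -0.40]
  [  -0.15    -0.35     1.00]
d = (I − A) x:
  d_1 = (+0.70)·320 + (-0.10)·380 + (-0.25)·270 = 118.50
  d_2 = (-0.15)·320 + (+0.75)·380 + (-0.40)·270 = 129.00
  d_3 = (-0.15)·320 + (-0.35)·380 + (+1.00)·270 = 89.00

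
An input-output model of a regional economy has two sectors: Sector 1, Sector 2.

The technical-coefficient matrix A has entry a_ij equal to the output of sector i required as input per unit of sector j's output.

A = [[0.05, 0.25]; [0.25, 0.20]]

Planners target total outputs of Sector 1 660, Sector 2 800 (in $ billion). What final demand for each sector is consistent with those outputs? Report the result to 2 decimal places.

d_1 = 427.00, d_2 = 475.00

I − A =
  [   0.95    -0.25]
  [  -0.25     0.80]
d = (I − A) x:
  d_1 = (+0.95)·660 + (-0.25)·800 = 427.00
  d_2 = (-0.25)·660 + (+0.80)·800 = 475.00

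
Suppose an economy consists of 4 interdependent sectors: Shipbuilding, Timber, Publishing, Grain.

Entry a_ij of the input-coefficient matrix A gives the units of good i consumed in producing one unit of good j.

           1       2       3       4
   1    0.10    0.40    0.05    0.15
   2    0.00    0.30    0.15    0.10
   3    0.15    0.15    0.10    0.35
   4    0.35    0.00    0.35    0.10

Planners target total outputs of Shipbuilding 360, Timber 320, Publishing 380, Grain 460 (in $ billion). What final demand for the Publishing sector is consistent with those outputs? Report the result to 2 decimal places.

I − A =
  [   0.90    -0.40    -0.05    -0.15]
  [   0.00     0.70    -0.15    -0.10]
  [  -0.15    -0.15     0.90    -0.35]
  [  -0.35     0.00    -0.35     0.90]
d = (I − A) x:
  d_1 = (+0.90)·360 + (-0.40)·320 + (-0.05)·380 + (-0.15)·460 = 108.00
  d_2 = (+0.00)·360 + (+0.70)·320 + (-0.15)·380 + (-0.10)·460 = 121.00
  d_3 = (-0.15)·360 + (-0.15)·320 + (+0.90)·380 + (-0.35)·460 = 79.00
  d_4 = (-0.35)·360 + (+0.00)·320 + (-0.35)·380 + (+0.90)·460 = 155.00

d_3 = 79.00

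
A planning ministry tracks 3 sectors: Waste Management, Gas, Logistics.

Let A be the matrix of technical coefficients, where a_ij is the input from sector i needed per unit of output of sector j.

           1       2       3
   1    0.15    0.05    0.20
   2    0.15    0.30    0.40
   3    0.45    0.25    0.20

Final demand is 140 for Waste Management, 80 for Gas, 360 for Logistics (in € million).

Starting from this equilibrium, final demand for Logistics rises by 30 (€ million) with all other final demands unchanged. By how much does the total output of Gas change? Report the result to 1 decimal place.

I − A =
  [   0.85    -0.05    -0.20]
  [  -0.15     0.70    -0.40]
  [  -0.45    -0.25     0.80]
Cofactors of I−A, C_ij = (−1)^(i+j)·(minor ij) (rows/columns in the sector order above):
  C_11 = (0.70)(0.80) − (-0.40)(-0.25) = 0.4600
  C_12 = −[(-0.15)(0.80) − (-0.40)(-0.45)] = 0.3000
  C_13 = (-0.15)(-0.25) − (0.70)(-0.45) = 0.3525
  C_21 = −[(-0.05)(0.80) − (-0.20)(-0.25)] = 0.0900
  C_22 = (0.85)(0.80) − (-0.20)(-0.45) = 0.5900
  C_23 = −[(0.85)(-0.25) − (-0.05)(-0.45)] = 0.2350
  C_31 = (-0.05)(-0.40) − (-0.20)(0.70) = 0.1600
  C_32 = −[(0.85)(-0.40) − (-0.20)(-0.15)] = 0.3700
  C_33 = (0.85)(0.70) − (-0.05)(-0.15) = 0.5875
det(I−A) = Σ_j (I−A)_1j·C_1j = (0.85)(0.4600) + (-0.05)(0.3000) + (-0.20)(0.3525) = 0.3055
adj(I−A) = Cᵀ =
  [ 0.4600   0.0900   0.1600]
  [ 0.3000   0.5900   0.3700]
  [ 0.3525   0.2350   0.5875]
(I − A)⁻¹ = adj(I−A) / det(I−A) ≈
  [   1.5057     0.2946     0.5237]
  [   0.9820     1.9313     1.2111]
  [   1.1538     0.7692     1.9231]
Δx = (I − A)⁻¹ Δd with Δd having +30 in the Logistics component and 0 elsewhere.
So Δx_2 = L_23 · (+30), where L_23 = adj(I−A)_23 / det(I−A) = 0.3700 / 0.3055.
Δx_2 = 0.3700 × (+30) / 0.3055 = 11.10 / 0.3055 ≈ 36.3.

Δx_2 = 36.3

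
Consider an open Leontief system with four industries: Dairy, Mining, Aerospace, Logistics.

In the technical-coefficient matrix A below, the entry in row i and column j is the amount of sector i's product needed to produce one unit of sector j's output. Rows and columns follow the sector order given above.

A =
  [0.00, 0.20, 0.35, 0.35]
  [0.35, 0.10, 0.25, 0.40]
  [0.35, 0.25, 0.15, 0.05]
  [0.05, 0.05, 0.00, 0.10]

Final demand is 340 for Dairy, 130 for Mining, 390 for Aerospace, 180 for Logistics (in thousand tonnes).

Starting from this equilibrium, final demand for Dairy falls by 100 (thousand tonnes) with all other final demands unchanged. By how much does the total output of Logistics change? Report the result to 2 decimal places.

I − A =
  [   1.00    -0.20    -0.35    -0.35]
  [  -0.35     0.90    -0.25    -0.40]
  [  -0.35    -0.25     0.85    -0.05]
  [  -0.05    -0.05     0.00     0.90]
Compute the cofactors C_ij = (−1)^(i+j)·(3×3 minor ij) of I−A; the adjugate is their transpose:
adj(I−A) = Cᵀ =
  [ 0.614625   0.247500   0.325875   0.367125]
  [ 0.364125   0.639000   0.337875   0.444375]
  [ 0.363375   0.292750   0.701125   0.310375]
  [ 0.054375   0.049250   0.036875   0.484625]
det(I−A) = Σ_j (I−A)_1j·C_1j = (1.00)(0.614625) + (-0.20)(0.364125) + (-0.35)(0.363375) + (-0.35)(0.054375) = 0.3955875
(I − A)⁻¹ = adj(I−A) / det(I−A) ≈
  [   1.5537     0.6257     0.8238     0.9281]
  [   0.9205     1.6153     0.8541     1.1233]
  [   0.9186     0.7400     1.7724     0.7846]
  [   0.1375     0.1245     0.0932     1.2251]
Δx = (I − A)⁻¹ Δd with Δd having -100 in the Dairy component and 0 elsewhere.
So Δx_4 = L_41 · (-100), where L_41 = adj(I−A)_41 / det(I−A) = 0.054375 / 0.3955875.
Δx_4 = 0.054375 × (-100) / 0.3955875 = -5.4375 / 0.3955875 ≈ -13.75.

Δx_4 = -13.75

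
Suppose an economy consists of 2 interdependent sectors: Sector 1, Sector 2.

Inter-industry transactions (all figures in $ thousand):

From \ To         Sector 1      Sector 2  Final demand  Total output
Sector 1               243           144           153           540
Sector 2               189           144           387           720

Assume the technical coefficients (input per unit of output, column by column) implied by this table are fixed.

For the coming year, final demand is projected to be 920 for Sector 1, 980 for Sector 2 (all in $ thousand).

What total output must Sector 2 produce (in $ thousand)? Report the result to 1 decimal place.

Technical coefficients a_ij = z_ij / X_j:
  a_11 = 243/540 = 0.45, a_21 = 189/540 = 0.35
  a_12 = 144/720 = 0.20, a_22 = 144/720 = 0.20
I − A =
  [   0.55    -0.20]
  [  -0.35     0.80]
det(I−A) = (0.55)(0.80) − (-0.20)(-0.35) = 0.3700
adj(I−A) = [[0.80, 0.20], [0.35, 0.55]]
(I − A)⁻¹ = adj(I−A) / det(I−A) ≈
  [   2.1622     0.5405]
  [   0.9459     1.4865]
x = (I − A)⁻¹ d = adj(I−A)·d / det(I−A), with det(I−A) = 0.3700:
  x_1 = (0.80·920 + 0.20·980) / 0.3700 = 932.00 / 0.3700 ≈ 2518.9
  x_2 = (0.35·920 + 0.55·980) / 0.3700 = 861.00 / 0.3700 ≈ 2327.0

x_2 = 2327.0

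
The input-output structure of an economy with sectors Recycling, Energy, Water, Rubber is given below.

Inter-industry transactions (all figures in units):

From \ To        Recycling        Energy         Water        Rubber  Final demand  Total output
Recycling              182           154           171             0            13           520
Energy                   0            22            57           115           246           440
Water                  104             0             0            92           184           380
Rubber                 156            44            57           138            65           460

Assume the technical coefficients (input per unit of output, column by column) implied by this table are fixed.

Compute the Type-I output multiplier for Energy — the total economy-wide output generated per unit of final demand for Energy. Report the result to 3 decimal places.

m_2 = 3.091

Technical coefficients a_ij = z_ij / X_j:
  a_11 = 182/520 = 0.35, a_21 = 0/520 = 0.00, a_31 = 104/520 = 0.20, a_41 = 156/520 = 0.30
  a_12 = 154/440 = 0.35, a_22 = 22/440 = 0.05, a_32 = 0/440 = 0.00, a_42 = 44/440 = 0.10
  a_13 = 171/380 = 0.45, a_23 = 57/380 = 0.15, a_33 = 0/380 = 0.00, a_43 = 57/380 = 0.15
  a_14 = 0/460 = 0.00, a_24 = 115/460 = 0.25, a_34 = 92/460 = 0.20, a_44 = 138/460 = 0.30
I − A =
  [   0.65    -0.35    -0.45     0.00]
  [   0.00     0.95    -0.15    -0.25]
  [  -0.20     0.00     1.00    -0.20]
  [  -0.30    -0.10    -0.15     0.70]
Compute the cofactors C_ij = (−1)^(i+j)·(3×3 minor ij) of I−A; the adjugate is their transpose:
adj(I−A) = Cᵀ =
  [ 0.608500   0.243500   0.337875   0.183500]
  [ 0.112500   0.345500   0.126375   0.159500]
  [ 0.185000   0.083000   0.389750   0.141000]
  [ 0.316500   0.171500   0.246375   0.521500]
det(I−A) = Σ_j (I−A)_1j·C_1j = (0.65)(0.608500) + (-0.35)(0.112500) + (-0.45)(0.185000) + (0.00)(0.316500) = 0.2729
(I − A)⁻¹ = adj(I−A) / det(I−A) ≈
  [   2.2298     0.8923     1.2381     0.6724]
  [   0.4122     1.2660     0.4631     0.5845]
  [   0.6779     0.3041     1.4282     0.5167]
  [   1.1598     0.6284     0.9028     1.9110]
The output multiplier for sector j is the column-j sum of the Leontief inverse (I − A)⁻¹ = adj(I−A) / det(I−A).
Column 2 of adj(I−A): (0.243500, 0.345500, 0.083000, 0.171500); det(I−A) = 0.2729.
m_2 = (0.243500 + 0.345500 + 0.083000 + 0.171500) / 0.2729 = 0.8435 / 0.2729 ≈ 3.091.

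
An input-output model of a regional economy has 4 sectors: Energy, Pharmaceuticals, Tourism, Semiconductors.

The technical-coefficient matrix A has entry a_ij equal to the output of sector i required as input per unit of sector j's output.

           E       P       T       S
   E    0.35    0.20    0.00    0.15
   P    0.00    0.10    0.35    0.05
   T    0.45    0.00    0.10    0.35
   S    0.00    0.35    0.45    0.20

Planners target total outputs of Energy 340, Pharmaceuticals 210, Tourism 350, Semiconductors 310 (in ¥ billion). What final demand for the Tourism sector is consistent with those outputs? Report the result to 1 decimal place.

d_T = 53.5

I − A =
  [   0.65    -0.20     0.00    -0.15]
  [   0.00     0.90    -0.35    -0.05]
  [  -0.45     0.00     0.90    -0.35]
  [   0.00    -0.35    -0.45     0.80]
d = (I − A) x:
  d_E = (+0.65)·340 + (-0.20)·210 + (+0.00)·350 + (-0.15)·310 = 132.5
  d_P = (+0.00)·340 + (+0.90)·210 + (-0.35)·350 + (-0.05)·310 = 51.0
  d_T = (-0.45)·340 + (+0.00)·210 + (+0.90)·350 + (-0.35)·310 = 53.5
  d_S = (+0.00)·340 + (-0.35)·210 + (-0.45)·350 + (+0.80)·310 = 17.0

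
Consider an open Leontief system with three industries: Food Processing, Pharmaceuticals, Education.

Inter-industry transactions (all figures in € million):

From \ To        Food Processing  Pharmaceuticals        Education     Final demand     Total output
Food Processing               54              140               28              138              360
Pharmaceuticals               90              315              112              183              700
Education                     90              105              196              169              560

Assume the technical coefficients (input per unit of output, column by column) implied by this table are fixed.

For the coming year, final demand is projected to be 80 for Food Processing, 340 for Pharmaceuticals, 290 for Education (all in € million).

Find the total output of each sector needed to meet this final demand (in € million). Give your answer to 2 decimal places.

Technical coefficients a_ij = z_ij / X_j:
  a_FF = 54/360 = 0.15, a_PF = 90/360 = 0.25, a_EF = 90/360 = 0.25
  a_FP = 140/700 = 0.20, a_PP = 315/700 = 0.45, a_EP = 105/700 = 0.15
  a_FE = 28/560 = 0.05, a_PE = 112/560 = 0.20, a_EE = 196/560 = 0.35
I − A =
  [   0.85    -0.20    -0.05]
  [  -0.25     0.55    -0.20]
  [  -0.25    -0.15     0.65]
Cofactors of I−A, C_ij = (−1)^(i+j)·(minor ij) (rows/columns in the sector order above):
  C_11 = (0.55)(0.65) − (-0.20)(-0.15) = 0.3275
  C_12 = −[(-0.25)(0.65) − (-0.20)(-0.25)] = 0.2125
  C_13 = (-0.25)(-0.15) − (0.55)(-0.25) = 0.1750
  C_21 = −[(-0.20)(0.65) − (-0.05)(-0.15)] = 0.1375
  C_22 = (0.85)(0.65) − (-0.05)(-0.25) = 0.5400
  C_23 = −[(0.85)(-0.15) − (-0.20)(-0.25)] = 0.1775
  C_31 = (-0.20)(-0.20) − (-0.05)(0.55) = 0.0675
  C_32 = −[(0.85)(-0.20) − (-0.05)(-0.25)] = 0.1825
  C_33 = (0.85)(0.55) − (-0.20)(-0.25) = 0.4175
det(I−A) = Σ_j (I−A)_1j·C_1j = (0.85)(0.3275) + (-0.20)(0.2125) + (-0.05)(0.1750) = 0.227125
adj(I−A) = Cᵀ =
  [ 0.3275   0.1375   0.0675]
  [ 0.2125   0.5400   0.1825]
  [ 0.1750   0.1775   0.4175]
(I − A)⁻¹ = adj(I−A) / det(I−A) ≈
  [   1.4419     0.6054     0.2972]
  [   0.9356     2.3775     0.8035]
  [   0.7705     0.7815     1.8382]
x = (I − A)⁻¹ d = adj(I−A)·d / det(I−A), with det(I−A) = 0.227125:
  x_F = (0.3275·80 + 0.1375·340 + 0.0675·290) / 0.227125 = 92.525 / 0.227125 ≈ 407.37
  x_P = (0.2125·80 + 0.5400·340 + 0.1825·290) / 0.227125 = 253.525 / 0.227125 ≈ 1116.24
  x_E = (0.1750·80 + 0.1775·340 + 0.4175·290) / 0.227125 = 195.425 / 0.227125 ≈ 860.43

x_F = 407.37, x_P = 1116.24, x_E = 860.43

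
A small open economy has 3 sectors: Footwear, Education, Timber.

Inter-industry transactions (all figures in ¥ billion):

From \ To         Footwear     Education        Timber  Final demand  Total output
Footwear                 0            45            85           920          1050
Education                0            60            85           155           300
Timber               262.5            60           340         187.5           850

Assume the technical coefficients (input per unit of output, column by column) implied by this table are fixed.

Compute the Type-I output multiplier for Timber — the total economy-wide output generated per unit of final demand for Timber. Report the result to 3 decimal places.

Technical coefficients a_ij = z_ij / X_j:
  a_FF = 0/1050 = 0.00, a_EF = 0/1050 = 0.00, a_TF = 262.5/1050 = 0.25
  a_FE = 45/300 = 0.15, a_EE = 60/300 = 0.20, a_TE = 60/300 = 0.20
  a_FT = 85/850 = 0.10, a_ET = 85/850 = 0.10, a_TT = 340/850 = 0.40
I − A =
  [   1.00    -0.15    -0.10]
  [   0.00     0.80    -0.10]
  [  -0.25    -0.20     0.60]
Cofactors of I−A, C_ij = (−1)^(i+j)·(minor ij) (rows/columns in the sector order above):
  C_11 = (0.80)(0.60) − (-0.10)(-0.20) = 0.4600
  C_12 = −[(0.00)(0.60) − (-0.10)(-0.25)] = 0.0250
  C_13 = (0.00)(-0.20) − (0.80)(-0.25) = 0.2000
  C_21 = −[(-0.15)(0.60) − (-0.10)(-0.20)] = 0.1100
  C_22 = (1.00)(0.60) − (-0.10)(-0.25) = 0.5750
  C_23 = −[(1.00)(-0.20) − (-0.15)(-0.25)] = 0.2375
  C_31 = (-0.15)(-0.10) − (-0.10)(0.80) = 0.0950
  C_32 = −[(1.00)(-0.10) − (-0.10)(0.00)] = 0.1000
  C_33 = (1.00)(0.80) − (-0.15)(0.00) = 0.8000
det(I−A) = Σ_j (I−A)_1j·C_1j = (1.00)(0.4600) + (-0.15)(0.0250) + (-0.10)(0.2000) = 0.43625
adj(I−A) = Cᵀ =
  [ 0.4600   0.1100   0.0950]
  [ 0.0250   0.5750   0.1000]
  [ 0.2000   0.2375   0.8000]
(I − A)⁻¹ = adj(I−A) / det(I−A) ≈
  [   1.0544     0.2521     0.2178]
  [   0.0573     1.3181     0.2292]
  [   0.4585     0.5444     1.8338]
The output multiplier for sector j is the column-j sum of the Leontief inverse (I − A)⁻¹ = adj(I−A) / det(I−A).
Column T of adj(I−A): (0.0950, 0.1000, 0.8000); det(I−A) = 0.43625.
m_T = (0.0950 + 0.1000 + 0.8000) / 0.43625 = 0.995 / 0.43625 ≈ 2.281.

m_T = 2.281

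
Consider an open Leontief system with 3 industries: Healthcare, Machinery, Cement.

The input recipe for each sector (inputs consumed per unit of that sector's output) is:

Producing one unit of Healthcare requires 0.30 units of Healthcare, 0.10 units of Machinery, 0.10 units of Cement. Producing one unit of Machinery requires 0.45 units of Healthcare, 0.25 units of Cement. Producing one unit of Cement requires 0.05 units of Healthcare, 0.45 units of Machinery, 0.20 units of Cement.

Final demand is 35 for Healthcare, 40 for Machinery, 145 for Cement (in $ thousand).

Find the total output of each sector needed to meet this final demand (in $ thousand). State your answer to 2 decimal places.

I − A =
  [   0.70    -0.45    -0.05]
  [  -0.10     1.00    -0.45]
  [  -0.10    -0.25     0.80]
Cofactors of I−A, C_ij = (−1)^(i+j)·(minor ij) (rows/columns in the sector order above):
  C_11 = (1.00)(0.80) − (-0.45)(-0.25) = 0.6875
  C_12 = −[(-0.10)(0.80) − (-0.45)(-0.10)] = 0.1250
  C_13 = (-0.10)(-0.25) − (1.00)(-0.10) = 0.1250
  C_21 = −[(-0.45)(0.80) − (-0.05)(-0.25)] = 0.3725
  C_22 = (0.70)(0.80) − (-0.05)(-0.10) = 0.5550
  C_23 = −[(0.70)(-0.25) − (-0.45)(-0.10)] = 0.2200
  C_31 = (-0.45)(-0.45) − (-0.05)(1.00) = 0.2525
  C_32 = −[(0.70)(-0.45) − (-0.05)(-0.10)] = 0.3200
  C_33 = (0.70)(1.00) − (-0.45)(-0.10) = 0.6550
det(I−A) = Σ_j (I−A)_1j·C_1j = (0.70)(0.6875) + (-0.45)(0.1250) + (-0.05)(0.1250) = 0.41875
adj(I−A) = Cᵀ =
  [ 0.6875   0.3725   0.2525]
  [ 0.1250   0.5550   0.3200]
  [ 0.1250   0.2200   0.6550]
(I − A)⁻¹ = adj(I−A) / det(I−A) ≈
  [   1.6418     0.8896     0.6030]
  [   0.2985     1.3254     0.7642]
  [   0.2985     0.5254     1.5642]
x = (I − A)⁻¹ d = adj(I−A)·d / det(I−A), with det(I−A) = 0.41875:
  x_1 = (0.6875·35 + 0.3725·40 + 0.2525·145) / 0.41875 = 75.575 / 0.41875 ≈ 180.48
  x_2 = (0.1250·35 + 0.5550·40 + 0.3200·145) / 0.41875 = 72.975 / 0.41875 ≈ 174.27
  x_3 = (0.1250·35 + 0.2200·40 + 0.6550·145) / 0.41875 = 108.15 / 0.41875 ≈ 258.27

x_1 = 180.48, x_2 = 174.27, x_3 = 258.27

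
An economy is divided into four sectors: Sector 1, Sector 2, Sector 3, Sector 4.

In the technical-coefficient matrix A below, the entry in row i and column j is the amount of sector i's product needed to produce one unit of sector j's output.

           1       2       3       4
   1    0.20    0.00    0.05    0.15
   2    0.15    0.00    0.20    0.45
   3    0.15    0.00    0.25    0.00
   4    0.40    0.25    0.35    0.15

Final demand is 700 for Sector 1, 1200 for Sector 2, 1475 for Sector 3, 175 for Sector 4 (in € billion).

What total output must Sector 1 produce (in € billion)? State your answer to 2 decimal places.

I − A =
  [   0.80     0.00    -0.05    -0.15]
  [  -0.15     1.00    -0.20    -0.45]
  [  -0.15     0.00     0.75     0.00]
  [  -0.40    -0.25    -0.35     0.85]
Compute the cofactors C_ij = (−1)^(i+j)·(3×3 minor ij) of I−A; the adjugate is their transpose:
adj(I−A) = Cᵀ =
  [ 0.553125   0.028125   0.096875   0.112500]
  [ 0.279750   0.450750   0.273250   0.288000]
  [ 0.110625   0.005625   0.524375   0.022500]
  [ 0.388125   0.148125   0.341875   0.592500]
det(I−A) = Σ_j (I−A)_1j·C_1j = (0.80)(0.553125) + (0.00)(0.279750) + (-0.05)(0.110625) + (-0.15)(0.388125) = 0.37875
(I − A)⁻¹ = adj(I−A) / det(I−A) ≈
  [   1.4604     0.0743     0.2558     0.2970]
  [   0.7386     1.1901     0.7215     0.7604]
  [   0.2921     0.0149     1.3845     0.0594]
  [   1.0248     0.3911     0.9026     1.5644]
x = (I − A)⁻¹ d = adj(I−A)·d / det(I−A), with det(I−A) = 0.37875:
  x_1 = (0.553125·700 + 0.028125·1200 + 0.096875·1475 + 0.112500·175) / 0.37875 = 583.515625 / 0.37875 ≈ 1540.64
  x_2 = (0.279750·700 + 0.450750·1200 + 0.273250·1475 + 0.288000·175) / 0.37875 = 1190.16875 / 0.37875 ≈ 3142.36
  x_3 = (0.110625·700 + 0.005625·1200 + 0.524375·1475 + 0.022500·175) / 0.37875 = 861.578125 / 0.37875 ≈ 2274.79
  x_4 = (0.388125·700 + 0.148125·1200 + 0.341875·1475 + 0.592500·175) / 0.37875 = 1057.390625 / 0.37875 ≈ 2791.79

x_1 = 1540.64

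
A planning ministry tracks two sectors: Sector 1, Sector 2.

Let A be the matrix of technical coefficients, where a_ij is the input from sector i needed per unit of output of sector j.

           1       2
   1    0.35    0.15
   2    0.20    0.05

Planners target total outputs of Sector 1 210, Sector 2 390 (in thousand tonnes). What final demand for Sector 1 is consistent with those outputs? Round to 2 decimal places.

d_1 = 78.00

I − A =
  [   0.65    -0.15]
  [  -0.20     0.95]
d = (I − A) x:
  d_1 = (+0.65)·210 + (-0.15)·390 = 78.00
  d_2 = (-0.20)·210 + (+0.95)·390 = 328.50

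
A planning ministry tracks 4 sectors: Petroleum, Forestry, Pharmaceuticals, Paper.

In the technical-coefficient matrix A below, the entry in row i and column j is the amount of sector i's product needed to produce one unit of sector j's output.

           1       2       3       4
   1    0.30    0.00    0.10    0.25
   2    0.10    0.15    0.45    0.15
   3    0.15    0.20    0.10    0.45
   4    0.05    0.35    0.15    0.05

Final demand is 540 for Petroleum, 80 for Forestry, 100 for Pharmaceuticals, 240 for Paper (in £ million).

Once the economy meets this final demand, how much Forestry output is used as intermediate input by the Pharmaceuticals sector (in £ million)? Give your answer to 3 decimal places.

z_23 = 388.818

I − A =
  [   0.70     0.00    -0.10    -0.25]
  [  -0.10     0.85    -0.45    -0.15]
  [  -0.15    -0.20     0.90    -0.45]
  [  -0.05    -0.35    -0.15     0.95]
Compute the cofactors C_ij = (−1)^(i+j)·(3×3 minor ij) of I−A; the adjugate is their transpose:
adj(I−A) = Cᵀ =
  [ 0.461250   0.121000   0.146750   0.210000]
  [ 0.163125   0.517875   0.323375   0.277875]
  [ 0.168625   0.253875   0.509125   0.325625]
  [ 0.111000   0.237250   0.207250   0.457750]
det(I−A) = Σ_j (I−A)_1j·C_1j = (0.70)(0.461250) + (0.00)(0.163125) + (-0.10)(0.168625) + (-0.25)(0.111000) = 0.2782625
(I − A)⁻¹ = adj(I−A) / det(I−A) ≈
  [   1.6576     0.4348     0.5274     0.7547]
  [   0.5862     1.8611     1.1621     0.9986]
  [   0.6060     0.9124     1.8297     1.1702]
  [   0.3989     0.8526     0.7448     1.6450]
First solve x = (I − A)⁻¹ d = adj(I−A)·d / det(I−A); in particular x_3 = (0.168625·540 + 0.253875·80 + 0.509125·100 + 0.325625·240) / 0.2782625 = 240.43 / 0.2782625 ≈ 864.04025.
Intermediate flow from 2 to 3: z_23 = a_23 · x_3 = 0.45 × 240.43 / 0.2782625 = 108.1935 / 0.2782625 ≈ 388.818.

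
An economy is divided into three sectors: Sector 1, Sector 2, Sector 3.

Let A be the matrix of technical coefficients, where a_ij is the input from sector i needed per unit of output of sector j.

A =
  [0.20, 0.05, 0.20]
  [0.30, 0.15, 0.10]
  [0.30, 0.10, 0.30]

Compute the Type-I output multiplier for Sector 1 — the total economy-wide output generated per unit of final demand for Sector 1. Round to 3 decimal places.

I − A =
  [   0.80    -0.05    -0.20]
  [  -0.30     0.85    -0.10]
  [  -0.30    -0.10     0.70]
Cofactors of I−A, C_ij = (−1)^(i+j)·(minor ij) (rows/columns in the sector order above):
  C_11 = (0.85)(0.70) − (-0.10)(-0.10) = 0.5850
  C_12 = −[(-0.30)(0.70) − (-0.10)(-0.30)] = 0.2400
  C_13 = (-0.30)(-0.10) − (0.85)(-0.30) = 0.2850
  C_21 = −[(-0.05)(0.70) − (-0.20)(-0.10)] = 0.0550
  C_22 = (0.80)(0.70) − (-0.20)(-0.30) = 0.5000
  C_23 = −[(0.80)(-0.10) − (-0.05)(-0.30)] = 0.0950
  C_31 = (-0.05)(-0.10) − (-0.20)(0.85) = 0.1750
  C_32 = −[(0.80)(-0.10) − (-0.20)(-0.30)] = 0.1400
  C_33 = (0.80)(0.85) − (-0.05)(-0.30) = 0.6650
det(I−A) = Σ_j (I−A)_1j·C_1j = (0.80)(0.5850) + (-0.05)(0.2400) + (-0.20)(0.2850) = 0.3990
adj(I−A) = Cᵀ =
  [ 0.5850   0.0550   0.1750]
  [ 0.2400   0.5000   0.1400]
  [ 0.2850   0.0950   0.6650]
(I − A)⁻¹ = adj(I−A) / det(I−A) ≈
  [   1.4662     0.1378     0.4386]
  [   0.6015     1.2531     0.3509]
  [   0.7143     0.2381     1.6667]
The output multiplier for sector j is the column-j sum of the Leontief inverse (I − A)⁻¹ = adj(I−A) / det(I−A).
Column 1 of adj(I−A): (0.5850, 0.2400, 0.2850); det(I−A) = 0.3990.
m_1 = (0.5850 + 0.2400 + 0.2850) / 0.3990 = 1.11 / 0.3990 ≈ 2.782.

m_1 = 2.782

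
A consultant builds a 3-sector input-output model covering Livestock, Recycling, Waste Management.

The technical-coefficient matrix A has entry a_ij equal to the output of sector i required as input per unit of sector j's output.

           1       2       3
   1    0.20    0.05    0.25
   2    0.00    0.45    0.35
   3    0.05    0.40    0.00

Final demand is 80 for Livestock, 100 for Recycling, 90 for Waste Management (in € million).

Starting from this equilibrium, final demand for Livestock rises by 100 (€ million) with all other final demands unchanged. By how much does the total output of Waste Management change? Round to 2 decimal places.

I − A =
  [   0.80    -0.05    -0.25]
  [   0.00     0.55    -0.35]
  [  -0.05    -0.40     1.00]
Cofactors of I−A, C_ij = (−1)^(i+j)·(minor ij) (rows/columns in the sector order above):
  C_11 = (0.55)(1.00) − (-0.35)(-0.40) = 0.4100
  C_12 = −[(0.00)(1.00) − (-0.35)(-0.05)] = 0.0175
  C_13 = (0.00)(-0.40) − (0.55)(-0.05) = 0.0275
  C_21 = −[(-0.05)(1.00) − (-0.25)(-0.40)] = 0.1500
  C_22 = (0.80)(1.00) − (-0.25)(-0.05) = 0.7875
  C_23 = −[(0.80)(-0.40) − (-0.05)(-0.05)] = 0.3225
  C_31 = (-0.05)(-0.35) − (-0.25)(0.55) = 0.1550
  C_32 = −[(0.80)(-0.35) − (-0.25)(0.00)] = 0.2800
  C_33 = (0.80)(0.55) − (-0.05)(0.00) = 0.4400
det(I−A) = Σ_j (I−A)_1j·C_1j = (0.80)(0.4100) + (-0.05)(0.0175) + (-0.25)(0.0275) = 0.32025
adj(I−A) = Cᵀ =
  [ 0.4100   0.1500   0.1550]
  [ 0.0175   0.7875   0.2800]
  [ 0.0275   0.3225   0.4400]
(I − A)⁻¹ = adj(I−A) / det(I−A) ≈
  [   1.2802     0.4684     0.4840]
  [   0.0546     2.4590     0.8743]
  [   0.0859     1.0070     1.3739]
Δx = (I − A)⁻¹ Δd with Δd having +100 in the Livestock component and 0 elsewhere.
So Δx_3 = L_31 · (+100), where L_31 = adj(I−A)_31 / det(I−A) = 0.0275 / 0.32025.
Δx_3 = 0.0275 × (+100) / 0.32025 = 2.75 / 0.32025 ≈ 8.59.

Δx_3 = 8.59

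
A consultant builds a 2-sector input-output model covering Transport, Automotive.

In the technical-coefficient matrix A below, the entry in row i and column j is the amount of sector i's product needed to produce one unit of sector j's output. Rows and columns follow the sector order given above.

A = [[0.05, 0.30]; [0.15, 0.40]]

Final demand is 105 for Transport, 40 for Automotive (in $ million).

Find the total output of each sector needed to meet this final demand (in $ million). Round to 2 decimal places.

x_T = 142.86, x_A = 102.38

I − A =
  [   0.95    -0.30]
  [  -0.15     0.60]
det(I−A) = (0.95)(0.60) − (-0.30)(-0.15) = 0.5250
adj(I−A) = [[0.60, 0.30], [0.15, 0.95]]
(I − A)⁻¹ = adj(I−A) / det(I−A) ≈
  [   1.1429     0.5714]
  [   0.2857     1.8095]
x = (I − A)⁻¹ d = adj(I−A)·d / det(I−A), with det(I−A) = 0.5250:
  x_T = (0.60·105 + 0.30·40) / 0.5250 = 75.00 / 0.5250 ≈ 142.86
  x_A = (0.15·105 + 0.95·40) / 0.5250 = 53.75 / 0.5250 ≈ 102.38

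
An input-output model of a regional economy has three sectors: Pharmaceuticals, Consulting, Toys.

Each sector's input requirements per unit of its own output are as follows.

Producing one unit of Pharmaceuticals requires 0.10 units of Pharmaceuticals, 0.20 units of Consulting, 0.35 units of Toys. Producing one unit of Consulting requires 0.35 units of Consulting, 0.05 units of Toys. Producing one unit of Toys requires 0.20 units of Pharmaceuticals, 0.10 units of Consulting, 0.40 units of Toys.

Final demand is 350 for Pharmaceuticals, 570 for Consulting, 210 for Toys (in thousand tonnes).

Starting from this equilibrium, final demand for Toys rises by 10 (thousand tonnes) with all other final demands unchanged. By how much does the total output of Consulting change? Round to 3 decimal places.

Δx_2 = 4.348

I − A =
  [   0.90     0.00    -0.20]
  [  -0.20     0.65    -0.10]
  [  -0.35    -0.05     0.60]
Cofactors of I−A, C_ij = (−1)^(i+j)·(minor ij) (rows/columns in the sector order above):
  C_11 = (0.65)(0.60) − (-0.10)(-0.05) = 0.3850
  C_12 = −[(-0.20)(0.60) − (-0.10)(-0.35)] = 0.1550
  C_13 = (-0.20)(-0.05) − (0.65)(-0.35) = 0.2375
  C_21 = −[(0.00)(0.60) − (-0.20)(-0.05)] = 0.0100
  C_22 = (0.90)(0.60) − (-0.20)(-0.35) = 0.4700
  C_23 = −[(0.90)(-0.05) − (0.00)(-0.35)] = 0.0450
  C_31 = (0.00)(-0.10) − (-0.20)(0.65) = 0.1300
  C_32 = −[(0.90)(-0.10) − (-0.20)(-0.20)] = 0.1300
  C_33 = (0.90)(0.65) − (0.00)(-0.20) = 0.5850
det(I−A) = Σ_j (I−A)_1j·C_1j = (0.90)(0.3850) + (0.00)(0.1550) + (-0.20)(0.2375) = 0.2990
adj(I−A) = Cᵀ =
  [ 0.3850   0.0100   0.1300]
  [ 0.1550   0.4700   0.1300]
  [ 0.2375   0.0450   0.5850]
(I − A)⁻¹ = adj(I−A) / det(I−A) ≈
  [   1.2876     0.0334     0.4348]
  [   0.5184     1.5719     0.4348]
  [   0.7943     0.1505     1.9565]
Δx = (I − A)⁻¹ Δd with Δd having +10 in the Toys component and 0 elsewhere.
So Δx_2 = L_23 · (+10), where L_23 = adj(I−A)_23 / det(I−A) = 0.1300 / 0.2990.
Δx_2 = 0.1300 × (+10) / 0.2990 = 1.30 / 0.2990 ≈ 4.348.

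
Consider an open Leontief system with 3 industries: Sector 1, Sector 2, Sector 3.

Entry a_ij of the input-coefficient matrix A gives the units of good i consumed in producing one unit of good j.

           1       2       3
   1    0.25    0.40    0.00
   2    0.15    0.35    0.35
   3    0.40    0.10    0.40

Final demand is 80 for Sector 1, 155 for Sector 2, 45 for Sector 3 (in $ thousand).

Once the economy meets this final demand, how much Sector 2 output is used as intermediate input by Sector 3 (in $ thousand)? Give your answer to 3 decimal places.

I − A =
  [   0.75    -0.40     0.00]
  [  -0.15     0.65    -0.35]
  [  -0.40    -0.10     0.60]
Cofactors of I−A, C_ij = (−1)^(i+j)·(minor ij) (rows/columns in the sector order above):
  C_11 = (0.65)(0.60) − (-0.35)(-0.10) = 0.3550
  C_12 = −[(-0.15)(0.60) − (-0.35)(-0.40)] = 0.2300
  C_13 = (-0.15)(-0.10) − (0.65)(-0.40) = 0.2750
  C_21 = −[(-0.40)(0.60) − (0.00)(-0.10)] = 0.2400
  C_22 = (0.75)(0.60) − (0.00)(-0.40) = 0.4500
  C_23 = −[(0.75)(-0.10) − (-0.40)(-0.40)] = 0.2350
  C_31 = (-0.40)(-0.35) − (0.00)(0.65) = 0.1400
  C_32 = −[(0.75)(-0.35) − (0.00)(-0.15)] = 0.2625
  C_33 = (0.75)(0.65) − (-0.40)(-0.15) = 0.4275
det(I−A) = Σ_j (I−A)_1j·C_1j = (0.75)(0.3550) + (-0.40)(0.2300) + (0.00)(0.2750) = 0.17425
adj(I−A) = Cᵀ =
  [ 0.3550   0.2400   0.1400]
  [ 0.2300   0.4500   0.2625]
  [ 0.2750   0.2350   0.4275]
(I − A)⁻¹ = adj(I−A) / det(I−A) ≈
  [   2.0373     1.3773     0.8034]
  [   1.3199     2.5825     1.5065]
  [   1.5782     1.3486     2.4534]
First solve x = (I − A)⁻¹ d = adj(I−A)·d / det(I−A); in particular x_3 = (0.2750·80 + 0.2350·155 + 0.4275·45) / 0.17425 = 77.6625 / 0.17425 ≈ 445.69584.
Intermediate flow from 2 to 3: z_23 = a_23 · x_3 = 0.35 × 77.6625 / 0.17425 = 27.181875 / 0.17425 ≈ 155.994.

z_23 = 155.994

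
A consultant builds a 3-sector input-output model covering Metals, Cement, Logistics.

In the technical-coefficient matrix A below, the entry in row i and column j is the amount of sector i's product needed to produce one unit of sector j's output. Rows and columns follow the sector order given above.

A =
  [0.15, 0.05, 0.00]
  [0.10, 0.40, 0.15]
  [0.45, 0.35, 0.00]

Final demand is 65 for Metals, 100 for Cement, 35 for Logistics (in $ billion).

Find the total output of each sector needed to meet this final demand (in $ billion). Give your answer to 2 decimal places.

I − A =
  [   0.85    -0.05     0.00]
  [  -0.10     0.60    -0.15]
  [  -0.45    -0.35     1.00]
Cofactors of I−A, C_ij = (−1)^(i+j)·(minor ij) (rows/columns in the sector order above):
  C_11 = (0.60)(1.00) − (-0.15)(-0.35) = 0.5475
  C_12 = −[(-0.10)(1.00) − (-0.15)(-0.45)] = 0.1675
  C_13 = (-0.10)(-0.35) − (0.60)(-0.45) = 0.3050
  C_21 = −[(-0.05)(1.00) − (0.00)(-0.35)] = 0.0500
  C_22 = (0.85)(1.00) − (0.00)(-0.45) = 0.8500
  C_23 = −[(0.85)(-0.35) − (-0.05)(-0.45)] = 0.3200
  C_31 = (-0.05)(-0.15) − (0.00)(0.60) = 0.0075
  C_32 = −[(0.85)(-0.15) − (0.00)(-0.10)] = 0.1275
  C_33 = (0.85)(0.60) − (-0.05)(-0.10) = 0.5050
det(I−A) = Σ_j (I−A)_1j·C_1j = (0.85)(0.5475) + (-0.05)(0.1675) + (0.00)(0.3050) = 0.4570
adj(I−A) = Cᵀ =
  [ 0.5475   0.0500   0.0075]
  [ 0.1675   0.8500   0.1275]
  [ 0.3050   0.3200   0.5050]
(I − A)⁻¹ = adj(I−A) / det(I−A) ≈
  [   1.1980     0.1094     0.0164]
  [   0.3665     1.8600     0.2790]
  [   0.6674     0.7002     1.1050]
x = (I − A)⁻¹ d = adj(I−A)·d / det(I−A), with det(I−A) = 0.4570:
  x_M = (0.5475·65 + 0.0500·100 + 0.0075·35) / 0.4570 = 40.85 / 0.4570 ≈ 89.39
  x_C = (0.1675·65 + 0.8500·100 + 0.1275·35) / 0.4570 = 100.35 / 0.4570 ≈ 219.58
  x_L = (0.3050·65 + 0.3200·100 + 0.5050·35) / 0.4570 = 69.50 / 0.4570 ≈ 152.08

x_M = 89.39, x_C = 219.58, x_L = 152.08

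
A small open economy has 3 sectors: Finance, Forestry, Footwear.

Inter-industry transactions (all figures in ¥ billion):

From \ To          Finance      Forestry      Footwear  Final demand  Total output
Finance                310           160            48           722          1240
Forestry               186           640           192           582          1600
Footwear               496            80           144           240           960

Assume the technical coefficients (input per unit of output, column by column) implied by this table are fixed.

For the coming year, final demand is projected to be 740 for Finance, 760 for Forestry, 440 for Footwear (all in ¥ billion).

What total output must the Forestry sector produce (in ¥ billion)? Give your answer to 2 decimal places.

Technical coefficients a_ij = z_ij / X_j:
  a_11 = 310/1240 = 0.25, a_21 = 186/1240 = 0.15, a_31 = 496/1240 = 0.40
  a_12 = 160/1600 = 0.10, a_22 = 640/1600 = 0.40, a_32 = 80/1600 = 0.05
  a_13 = 48/960 = 0.05, a_23 = 192/960 = 0.20, a_33 = 144/960 = 0.15
I − A =
  [   0.75    -0.10    -0.05]
  [  -0.15     0.60    -0.20]
  [  -0.40    -0.05     0.85]
Cofactors of I−A, C_ij = (−1)^(i+j)·(minor ij) (rows/columns in the sector order above):
  C_11 = (0.60)(0.85) − (-0.20)(-0.05) = 0.5000
  C_12 = −[(-0.15)(0.85) − (-0.20)(-0.40)] = 0.2075
  C_13 = (-0.15)(-0.05) − (0.60)(-0.40) = 0.2475
  C_21 = −[(-0.10)(0.85) − (-0.05)(-0.05)] = 0.0875
  C_22 = (0.75)(0.85) − (-0.05)(-0.40) = 0.6175
  C_23 = −[(0.75)(-0.05) − (-0.10)(-0.40)] = 0.0775
  C_31 = (-0.10)(-0.20) − (-0.05)(0.60) = 0.0500
  C_32 = −[(0.75)(-0.20) − (-0.05)(-0.15)] = 0.1575
  C_33 = (0.75)(0.60) − (-0.10)(-0.15) = 0.4350
det(I−A) = Σ_j (I−A)_1j·C_1j = (0.75)(0.5000) + (-0.10)(0.2075) + (-0.05)(0.2475) = 0.341875
adj(I−A) = Cᵀ =
  [ 0.5000   0.0875   0.0500]
  [ 0.2075   0.6175   0.1575]
  [ 0.2475   0.0775   0.4350]
(I − A)⁻¹ = adj(I−A) / det(I−A) ≈
  [   1.4625     0.2559     0.1463]
  [   0.6069     1.8062     0.4607]
  [   0.7239     0.2267     1.2724]
x = (I − A)⁻¹ d = adj(I−A)·d / det(I−A), with det(I−A) = 0.341875:
  x_1 = (0.5000·740 + 0.0875·760 + 0.0500·440) / 0.341875 = 458.50 / 0.341875 ≈ 1341.13
  x_2 = (0.2075·740 + 0.6175·760 + 0.1575·440) / 0.341875 = 692.15 / 0.341875 ≈ 2024.57
  x_3 = (0.2475·740 + 0.0775·760 + 0.4350·440) / 0.341875 = 433.45 / 0.341875 ≈ 1267.86

x_2 = 2024.57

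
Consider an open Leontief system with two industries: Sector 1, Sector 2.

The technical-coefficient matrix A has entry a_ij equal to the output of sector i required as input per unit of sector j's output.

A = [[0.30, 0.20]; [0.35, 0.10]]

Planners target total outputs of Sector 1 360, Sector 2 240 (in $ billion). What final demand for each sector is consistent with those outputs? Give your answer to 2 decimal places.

I − A =
  [   0.70    -0.20]
  [  -0.35     0.90]
d = (I − A) x:
  d_1 = (+0.70)·360 + (-0.20)·240 = 204.00
  d_2 = (-0.35)·360 + (+0.90)·240 = 90.00

d_1 = 204.00, d_2 = 90.00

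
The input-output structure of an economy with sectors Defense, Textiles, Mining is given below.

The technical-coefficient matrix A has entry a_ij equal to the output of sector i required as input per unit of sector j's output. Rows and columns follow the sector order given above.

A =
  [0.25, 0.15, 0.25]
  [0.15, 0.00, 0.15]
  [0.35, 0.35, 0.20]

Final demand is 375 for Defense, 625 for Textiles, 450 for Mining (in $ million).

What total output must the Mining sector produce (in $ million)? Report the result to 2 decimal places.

x_3 = 1555.28

I − A =
  [   0.75    -0.15    -0.25]
  [  -0.15     1.00    -0.15]
  [  -0.35    -0.35     0.80]
Cofactors of I−A, C_ij = (−1)^(i+j)·(minor ij) (rows/columns in the sector order above):
  C_11 = (1.00)(0.80) − (-0.15)(-0.35) = 0.7475
  C_12 = −[(-0.15)(0.80) − (-0.15)(-0.35)] = 0.1725
  C_13 = (-0.15)(-0.35) − (1.00)(-0.35) = 0.4025
  C_21 = −[(-0.15)(0.80) − (-0.25)(-0.35)] = 0.2075
  C_22 = (0.75)(0.80) − (-0.25)(-0.35) = 0.5125
  C_23 = −[(0.75)(-0.35) − (-0.15)(-0.35)] = 0.3150
  C_31 = (-0.15)(-0.15) − (-0.25)(1.00) = 0.2725
  C_32 = −[(0.75)(-0.15) − (-0.25)(-0.15)] = 0.1500
  C_33 = (0.75)(1.00) − (-0.15)(-0.15) = 0.7275
det(I−A) = Σ_j (I−A)_1j·C_1j = (0.75)(0.7475) + (-0.15)(0.1725) + (-0.25)(0.4025) = 0.434125
adj(I−A) = Cᵀ =
  [ 0.7475   0.2075   0.2725]
  [ 0.1725   0.5125   0.1500]
  [ 0.4025   0.3150   0.7275]
(I − A)⁻¹ = adj(I−A) / det(I−A) ≈
  [   1.7219     0.4780     0.6277]
  [   0.3974     1.1805     0.3455]
  [   0.9272     0.7256     1.6758]
x = (I − A)⁻¹ d = adj(I−A)·d / det(I−A), with det(I−A) = 0.434125:
  x_1 = (0.7475·375 + 0.2075·625 + 0.2725·450) / 0.434125 = 532.625 / 0.434125 ≈ 1226.89
  x_2 = (0.1725·375 + 0.5125·625 + 0.1500·450) / 0.434125 = 452.50 / 0.434125 ≈ 1042.33
  x_3 = (0.4025·375 + 0.3150·625 + 0.7275·450) / 0.434125 = 675.1875 / 0.434125 ≈ 1555.28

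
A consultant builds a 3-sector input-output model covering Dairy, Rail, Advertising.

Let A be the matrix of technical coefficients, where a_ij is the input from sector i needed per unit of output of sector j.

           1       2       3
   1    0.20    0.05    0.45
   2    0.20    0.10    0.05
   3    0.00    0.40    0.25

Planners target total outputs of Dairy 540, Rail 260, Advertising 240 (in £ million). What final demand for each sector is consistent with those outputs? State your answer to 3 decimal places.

d_1 = 311.000, d_2 = 114.000, d_3 = 76.000

I − A =
  [   0.80    -0.05    -0.45]
  [  -0.20     0.90    -0.05]
  [   0.00    -0.40     0.75]
d = (I − A) x:
  d_1 = (+0.80)·540 + (-0.05)·260 + (-0.45)·240 = 311.000
  d_2 = (-0.20)·540 + (+0.90)·260 + (-0.05)·240 = 114.000
  d_3 = (+0.00)·540 + (-0.40)·260 + (+0.75)·240 = 76.000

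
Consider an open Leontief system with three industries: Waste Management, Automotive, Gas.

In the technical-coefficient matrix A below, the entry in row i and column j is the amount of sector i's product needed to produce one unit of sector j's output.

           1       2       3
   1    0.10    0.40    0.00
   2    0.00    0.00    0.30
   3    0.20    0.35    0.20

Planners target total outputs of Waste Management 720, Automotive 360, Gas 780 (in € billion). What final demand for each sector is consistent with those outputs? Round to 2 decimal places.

I − A =
  [   0.90    -0.40     0.00]
  [   0.00     1.00    -0.30]
  [  -0.20    -0.35     0.80]
d = (I − A) x:
  d_1 = (+0.90)·720 + (-0.40)·360 + (+0.00)·780 = 504.00
  d_2 = (+0.00)·720 + (+1.00)·360 + (-0.30)·780 = 126.00
  d_3 = (-0.20)·720 + (-0.35)·360 + (+0.80)·780 = 354.00

d_1 = 504.00, d_2 = 126.00, d_3 = 354.00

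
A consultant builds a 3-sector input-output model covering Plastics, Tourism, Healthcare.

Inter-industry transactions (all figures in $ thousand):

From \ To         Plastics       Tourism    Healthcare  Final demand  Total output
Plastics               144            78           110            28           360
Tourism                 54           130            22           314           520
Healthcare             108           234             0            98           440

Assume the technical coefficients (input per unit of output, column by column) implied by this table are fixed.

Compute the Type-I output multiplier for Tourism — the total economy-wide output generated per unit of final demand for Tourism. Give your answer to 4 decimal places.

m_T = 3.2558

Technical coefficients a_ij = z_ij / X_j:
  a_PP = 144/360 = 0.40, a_TP = 54/360 = 0.15, a_HP = 108/360 = 0.30
  a_PT = 78/520 = 0.15, a_TT = 130/520 = 0.25, a_HT = 234/520 = 0.45
  a_PH = 110/440 = 0.25, a_TH = 22/440 = 0.05, a_HH = 0/440 = 0.00
I − A =
  [   0.60    -0.15    -0.25]
  [  -0.15     0.75    -0.05]
  [  -0.30    -0.45     1.00]
Cofactors of I−A, C_ij = (−1)^(i+j)·(minor ij) (rows/columns in the sector order above):
  C_11 = (0.75)(1.00) − (-0.05)(-0.45) = 0.7275
  C_12 = −[(-0.15)(1.00) − (-0.05)(-0.30)] = 0.1650
  C_13 = (-0.15)(-0.45) − (0.75)(-0.30) = 0.2925
  C_21 = −[(-0.15)(1.00) − (-0.25)(-0.45)] = 0.2625
  C_22 = (0.60)(1.00) − (-0.25)(-0.30) = 0.5250
  C_23 = −[(0.60)(-0.45) − (-0.15)(-0.30)] = 0.3150
  C_31 = (-0.15)(-0.05) − (-0.25)(0.75) = 0.1950
  C_32 = −[(0.60)(-0.05) − (-0.25)(-0.15)] = 0.0675
  C_33 = (0.60)(0.75) − (-0.15)(-0.15) = 0.4275
det(I−A) = Σ_j (I−A)_1j·C_1j = (0.60)(0.7275) + (-0.15)(0.1650) + (-0.25)(0.2925) = 0.338625
adj(I−A) = Cᵀ =
  [ 0.7275   0.2625   0.1950]
  [ 0.1650   0.5250   0.0675]
  [ 0.2925   0.3150   0.4275]
(I − A)⁻¹ = adj(I−A) / det(I−A) ≈
  [   2.14839     0.77519     0.57586]
  [   0.48726     1.55039     0.19934]
  [   0.86379     0.93023     1.26246]
The output multiplier for sector j is the column-j sum of the Leontief inverse (I − A)⁻¹ = adj(I−A) / det(I−A).
Column T of adj(I−A): (0.2625, 0.5250, 0.3150); det(I−A) = 0.338625.
m_T = (0.2625 + 0.5250 + 0.3150) / 0.338625 = 1.1025 / 0.338625 ≈ 3.2558.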